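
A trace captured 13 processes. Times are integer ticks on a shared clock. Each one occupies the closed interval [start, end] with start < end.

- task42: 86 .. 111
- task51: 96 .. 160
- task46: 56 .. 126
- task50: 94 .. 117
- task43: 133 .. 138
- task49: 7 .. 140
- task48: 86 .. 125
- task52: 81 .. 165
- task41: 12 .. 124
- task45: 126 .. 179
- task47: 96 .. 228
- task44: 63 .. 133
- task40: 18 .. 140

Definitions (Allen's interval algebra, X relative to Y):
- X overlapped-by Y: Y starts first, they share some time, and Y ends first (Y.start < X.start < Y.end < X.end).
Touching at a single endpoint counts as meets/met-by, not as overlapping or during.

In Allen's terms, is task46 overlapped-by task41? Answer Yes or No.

Yes

task46 = [56, 126], task41 = [12, 124].
Actual relation of task46 to task41: overlapped-by.
Asked whether 'overlapped-by' holds → Yes.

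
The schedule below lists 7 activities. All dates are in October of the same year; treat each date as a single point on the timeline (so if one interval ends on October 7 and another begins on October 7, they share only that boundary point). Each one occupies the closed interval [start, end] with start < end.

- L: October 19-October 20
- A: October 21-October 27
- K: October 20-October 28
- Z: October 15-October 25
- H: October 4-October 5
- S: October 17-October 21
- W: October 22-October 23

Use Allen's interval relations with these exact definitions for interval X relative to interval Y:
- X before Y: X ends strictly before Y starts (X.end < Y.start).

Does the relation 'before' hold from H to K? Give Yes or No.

Yes

H = [October 4, October 5], K = [October 20, October 28].
Actual relation of H to K: before.
Asked whether 'before' holds → Yes.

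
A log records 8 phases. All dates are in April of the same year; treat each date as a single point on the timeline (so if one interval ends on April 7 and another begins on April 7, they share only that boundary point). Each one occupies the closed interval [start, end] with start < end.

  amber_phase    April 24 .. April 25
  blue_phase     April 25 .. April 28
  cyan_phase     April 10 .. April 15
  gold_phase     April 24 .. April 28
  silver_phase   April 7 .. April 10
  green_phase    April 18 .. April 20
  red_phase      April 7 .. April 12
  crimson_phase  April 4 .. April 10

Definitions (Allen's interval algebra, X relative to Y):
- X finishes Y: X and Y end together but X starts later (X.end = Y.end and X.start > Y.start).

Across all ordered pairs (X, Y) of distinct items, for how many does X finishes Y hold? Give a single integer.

Checking all 56 ordered pairs for relation 'finishes'; matching pairs in alphabetical order:
(blue_phase, gold_phase): blue_phase finishes gold_phase ✓
(silver_phase, crimson_phase): silver_phase finishes crimson_phase ✓
Count: 2.

2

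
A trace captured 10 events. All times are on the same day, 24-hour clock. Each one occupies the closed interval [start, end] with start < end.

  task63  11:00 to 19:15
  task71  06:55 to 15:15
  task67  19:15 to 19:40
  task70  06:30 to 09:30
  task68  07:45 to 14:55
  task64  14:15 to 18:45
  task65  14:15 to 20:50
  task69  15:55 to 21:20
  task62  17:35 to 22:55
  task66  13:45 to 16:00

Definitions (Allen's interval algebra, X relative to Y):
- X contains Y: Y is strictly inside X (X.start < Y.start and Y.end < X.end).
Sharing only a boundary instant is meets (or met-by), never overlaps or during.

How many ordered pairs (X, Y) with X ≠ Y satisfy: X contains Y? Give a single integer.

Checking all 90 ordered pairs for relation 'contains'; matching pairs in alphabetical order:
(task62, task67): task62 contains task67 ✓
(task63, task64): task63 contains task64 ✓
(task63, task66): task63 contains task66 ✓
(task65, task67): task65 contains task67 ✓
(task69, task67): task69 contains task67 ✓
(task71, task68): task71 contains task68 ✓
Count: 6.

6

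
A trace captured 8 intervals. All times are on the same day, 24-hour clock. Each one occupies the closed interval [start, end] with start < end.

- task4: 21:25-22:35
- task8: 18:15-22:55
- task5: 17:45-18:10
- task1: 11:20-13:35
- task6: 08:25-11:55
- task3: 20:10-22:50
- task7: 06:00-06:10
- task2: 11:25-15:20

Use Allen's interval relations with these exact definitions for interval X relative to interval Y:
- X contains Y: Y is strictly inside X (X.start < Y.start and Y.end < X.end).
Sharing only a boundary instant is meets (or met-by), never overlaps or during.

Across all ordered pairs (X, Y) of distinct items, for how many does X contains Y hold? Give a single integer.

3

Checking all 56 ordered pairs for relation 'contains'; matching pairs in alphabetical order:
(task3, task4): task3 contains task4 ✓
(task8, task3): task8 contains task3 ✓
(task8, task4): task8 contains task4 ✓
Count: 3.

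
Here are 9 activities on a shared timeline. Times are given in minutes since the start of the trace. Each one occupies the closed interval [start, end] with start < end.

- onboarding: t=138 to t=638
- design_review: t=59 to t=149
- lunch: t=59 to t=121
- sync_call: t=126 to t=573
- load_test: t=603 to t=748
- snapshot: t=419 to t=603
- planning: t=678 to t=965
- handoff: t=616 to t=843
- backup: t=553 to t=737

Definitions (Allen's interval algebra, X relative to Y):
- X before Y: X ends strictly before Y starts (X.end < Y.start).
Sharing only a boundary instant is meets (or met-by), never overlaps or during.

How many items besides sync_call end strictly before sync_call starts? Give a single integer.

Target sync_call = [t=126, t=573].
backup [t=553, t=737] → overlapped-by → no.
design_review [t=59, t=149] → overlaps → no.
handoff [t=616, t=843] → after → no.
load_test [t=603, t=748] → after → no.
lunch [t=59, t=121] → before → counts.
onboarding [t=138, t=638] → overlapped-by → no.
planning [t=678, t=965] → after → no.
snapshot [t=419, t=603] → overlapped-by → no.
Total: 1.

1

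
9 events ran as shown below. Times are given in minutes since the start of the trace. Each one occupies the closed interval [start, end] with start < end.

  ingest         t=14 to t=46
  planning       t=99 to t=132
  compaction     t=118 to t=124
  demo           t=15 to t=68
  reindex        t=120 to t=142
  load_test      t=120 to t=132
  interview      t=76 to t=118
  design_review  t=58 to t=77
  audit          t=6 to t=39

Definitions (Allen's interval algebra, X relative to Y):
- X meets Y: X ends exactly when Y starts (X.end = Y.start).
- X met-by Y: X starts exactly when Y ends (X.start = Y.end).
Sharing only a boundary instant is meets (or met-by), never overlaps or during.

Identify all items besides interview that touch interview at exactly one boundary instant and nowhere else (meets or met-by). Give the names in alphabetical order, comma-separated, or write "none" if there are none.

compaction

Target interview = [t=76, t=118].
audit [t=6, t=39] → before → no.
compaction [t=118, t=124] → met-by → yes.
demo [t=15, t=68] → before → no.
design_review [t=58, t=77] → overlaps → no.
ingest [t=14, t=46] → before → no.
load_test [t=120, t=132] → after → no.
planning [t=99, t=132] → overlapped-by → no.
reindex [t=120, t=142] → after → no.
Result: compaction.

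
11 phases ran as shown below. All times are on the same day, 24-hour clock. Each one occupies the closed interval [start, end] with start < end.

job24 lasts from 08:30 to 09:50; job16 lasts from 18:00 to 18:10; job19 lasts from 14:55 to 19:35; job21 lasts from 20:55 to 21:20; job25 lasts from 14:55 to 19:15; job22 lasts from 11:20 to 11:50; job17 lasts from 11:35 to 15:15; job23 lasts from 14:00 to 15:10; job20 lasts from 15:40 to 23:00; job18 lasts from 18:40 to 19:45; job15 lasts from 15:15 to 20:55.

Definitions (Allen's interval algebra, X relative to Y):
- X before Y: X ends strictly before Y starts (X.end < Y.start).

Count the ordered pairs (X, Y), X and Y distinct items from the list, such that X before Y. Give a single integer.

32

Checking all 110 ordered pairs for relation 'before'; matching pairs in alphabetical order:
(job16, job18): job16 before job18 ✓
(job16, job21): job16 before job21 ✓
(job17, job16): job17 before job16 ✓
(job17, job18): job17 before job18 ✓
(job17, job20): job17 before job20 ✓
(job17, job21): job17 before job21 ✓
(job18, job21): job18 before job21 ✓
(job19, job21): job19 before job21 ✓
(job22, job15): job22 before job15 ✓
(job22, job16): job22 before job16 ✓
(job22, job18): job22 before job18 ✓
(job22, job19): job22 before job19 ✓
(job22, job20): job22 before job20 ✓
(job22, job21): job22 before job21 ✓
(job22, job23): job22 before job23 ✓
(job22, job25): job22 before job25 ✓
(job23, job15): job23 before job15 ✓
(job23, job16): job23 before job16 ✓
(job23, job18): job23 before job18 ✓
(job23, job20): job23 before job20 ✓
(job23, job21): job23 before job21 ✓
(job24, job15): job24 before job15 ✓
(job24, job16): job24 before job16 ✓
(job24, job17): job24 before job17 ✓
... plus 8 further pairs not listed.
Count: 32.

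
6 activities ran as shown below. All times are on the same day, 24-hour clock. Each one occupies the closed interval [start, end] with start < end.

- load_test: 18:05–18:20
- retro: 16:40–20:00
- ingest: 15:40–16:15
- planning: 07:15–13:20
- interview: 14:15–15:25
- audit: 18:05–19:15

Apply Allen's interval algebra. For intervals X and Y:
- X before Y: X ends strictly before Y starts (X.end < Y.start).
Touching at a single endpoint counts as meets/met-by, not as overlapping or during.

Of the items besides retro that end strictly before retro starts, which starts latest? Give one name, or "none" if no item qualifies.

ingest

Target retro = [16:40, 20:00].
audit [18:05, 19:15] → during → excluded.
ingest [15:40, 16:15] → before → candidate.
interview [14:15, 15:25] → before → candidate.
load_test [18:05, 18:20] → during → excluded.
planning [07:15, 13:20] → before → candidate.
Among candidates, latest start is 15:40 → ingest.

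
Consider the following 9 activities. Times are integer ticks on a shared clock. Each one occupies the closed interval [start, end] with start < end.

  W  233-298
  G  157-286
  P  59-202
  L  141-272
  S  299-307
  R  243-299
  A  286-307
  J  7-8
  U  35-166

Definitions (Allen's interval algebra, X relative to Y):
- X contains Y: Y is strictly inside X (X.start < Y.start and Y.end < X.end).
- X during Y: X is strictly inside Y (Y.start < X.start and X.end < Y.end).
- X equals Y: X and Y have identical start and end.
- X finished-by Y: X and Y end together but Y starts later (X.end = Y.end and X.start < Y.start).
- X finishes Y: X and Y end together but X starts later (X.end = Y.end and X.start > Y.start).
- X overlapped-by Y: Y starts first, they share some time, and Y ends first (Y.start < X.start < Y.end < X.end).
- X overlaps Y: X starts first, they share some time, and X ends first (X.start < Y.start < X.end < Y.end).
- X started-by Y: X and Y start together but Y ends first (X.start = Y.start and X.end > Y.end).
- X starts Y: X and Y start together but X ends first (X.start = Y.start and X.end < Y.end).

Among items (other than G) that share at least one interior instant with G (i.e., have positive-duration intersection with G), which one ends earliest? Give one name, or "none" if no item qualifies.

Target G = [157, 286].
A [286, 307] → met-by → excluded.
J [7, 8] → before → excluded.
L [141, 272] → overlaps → candidate.
P [59, 202] → overlaps → candidate.
R [243, 299] → overlapped-by → candidate.
S [299, 307] → after → excluded.
U [35, 166] → overlaps → candidate.
W [233, 298] → overlapped-by → candidate.
Among candidates, earliest end is 166 → U.

U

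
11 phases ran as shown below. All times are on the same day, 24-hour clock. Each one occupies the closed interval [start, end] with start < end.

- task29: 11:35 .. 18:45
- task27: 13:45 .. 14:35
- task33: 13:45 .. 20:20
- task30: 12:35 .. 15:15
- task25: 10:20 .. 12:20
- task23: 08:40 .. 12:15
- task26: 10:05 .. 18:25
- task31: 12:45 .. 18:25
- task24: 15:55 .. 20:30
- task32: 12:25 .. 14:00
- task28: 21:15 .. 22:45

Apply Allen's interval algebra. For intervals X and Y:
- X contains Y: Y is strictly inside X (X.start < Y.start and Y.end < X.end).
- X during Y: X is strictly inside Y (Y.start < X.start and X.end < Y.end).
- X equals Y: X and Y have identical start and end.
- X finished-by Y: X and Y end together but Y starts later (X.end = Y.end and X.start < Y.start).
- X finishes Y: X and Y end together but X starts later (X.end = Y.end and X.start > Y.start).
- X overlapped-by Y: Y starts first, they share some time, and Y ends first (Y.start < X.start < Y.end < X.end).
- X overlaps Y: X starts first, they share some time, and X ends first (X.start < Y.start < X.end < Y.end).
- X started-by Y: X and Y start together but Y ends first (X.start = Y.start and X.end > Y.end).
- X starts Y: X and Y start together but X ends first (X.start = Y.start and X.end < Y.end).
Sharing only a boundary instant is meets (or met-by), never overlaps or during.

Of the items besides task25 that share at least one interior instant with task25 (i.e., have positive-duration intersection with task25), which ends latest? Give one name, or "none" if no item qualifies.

task29

Target task25 = [10:20, 12:20].
task23 [08:40, 12:15] → overlaps → candidate.
task24 [15:55, 20:30] → after → excluded.
task26 [10:05, 18:25] → contains → candidate.
task27 [13:45, 14:35] → after → excluded.
task28 [21:15, 22:45] → after → excluded.
task29 [11:35, 18:45] → overlapped-by → candidate.
task30 [12:35, 15:15] → after → excluded.
task31 [12:45, 18:25] → after → excluded.
task32 [12:25, 14:00] → after → excluded.
task33 [13:45, 20:20] → after → excluded.
Among candidates, latest end is 18:45 → task29.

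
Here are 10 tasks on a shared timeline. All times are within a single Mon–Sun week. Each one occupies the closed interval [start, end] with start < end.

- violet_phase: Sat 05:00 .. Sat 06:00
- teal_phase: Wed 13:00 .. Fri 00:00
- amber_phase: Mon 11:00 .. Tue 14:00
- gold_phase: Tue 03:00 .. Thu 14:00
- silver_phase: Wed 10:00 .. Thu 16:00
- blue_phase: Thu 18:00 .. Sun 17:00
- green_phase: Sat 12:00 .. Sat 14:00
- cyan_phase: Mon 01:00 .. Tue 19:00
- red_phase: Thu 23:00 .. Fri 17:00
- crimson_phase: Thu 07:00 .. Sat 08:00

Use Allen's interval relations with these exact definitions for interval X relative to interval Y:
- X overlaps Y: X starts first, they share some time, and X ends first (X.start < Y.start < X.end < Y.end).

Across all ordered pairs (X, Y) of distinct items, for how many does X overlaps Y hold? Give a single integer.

Checking all 90 ordered pairs for relation 'overlaps'; matching pairs in alphabetical order:
(amber_phase, gold_phase): amber_phase overlaps gold_phase ✓
(crimson_phase, blue_phase): crimson_phase overlaps blue_phase ✓
(cyan_phase, gold_phase): cyan_phase overlaps gold_phase ✓
(gold_phase, crimson_phase): gold_phase overlaps crimson_phase ✓
(gold_phase, silver_phase): gold_phase overlaps silver_phase ✓
(gold_phase, teal_phase): gold_phase overlaps teal_phase ✓
(silver_phase, crimson_phase): silver_phase overlaps crimson_phase ✓
(silver_phase, teal_phase): silver_phase overlaps teal_phase ✓
(teal_phase, blue_phase): teal_phase overlaps blue_phase ✓
(teal_phase, crimson_phase): teal_phase overlaps crimson_phase ✓
(teal_phase, red_phase): teal_phase overlaps red_phase ✓
Count: 11.

11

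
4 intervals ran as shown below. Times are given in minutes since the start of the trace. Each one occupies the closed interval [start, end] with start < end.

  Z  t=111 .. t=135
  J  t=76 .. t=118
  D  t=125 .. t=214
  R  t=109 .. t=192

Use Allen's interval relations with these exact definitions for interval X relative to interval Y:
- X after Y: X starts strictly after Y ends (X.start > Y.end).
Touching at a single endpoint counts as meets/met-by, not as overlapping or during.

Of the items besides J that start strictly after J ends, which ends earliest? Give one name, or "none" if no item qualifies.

Target J = [t=76, t=118].
D [t=125, t=214] → after → candidate.
R [t=109, t=192] → overlapped-by → excluded.
Z [t=111, t=135] → overlapped-by → excluded.
Among candidates, earliest end is t=214 → D.

D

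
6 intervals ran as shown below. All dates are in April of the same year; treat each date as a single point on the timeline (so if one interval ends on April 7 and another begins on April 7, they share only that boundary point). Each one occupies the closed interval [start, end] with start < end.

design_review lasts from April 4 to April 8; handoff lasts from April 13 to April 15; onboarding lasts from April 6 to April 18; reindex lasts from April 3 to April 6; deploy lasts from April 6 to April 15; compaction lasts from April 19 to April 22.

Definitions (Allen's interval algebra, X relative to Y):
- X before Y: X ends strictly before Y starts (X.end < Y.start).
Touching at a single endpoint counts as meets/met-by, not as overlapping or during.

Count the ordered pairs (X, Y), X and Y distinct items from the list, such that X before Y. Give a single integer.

7

Checking all 30 ordered pairs for relation 'before'; matching pairs in alphabetical order:
(deploy, compaction): deploy before compaction ✓
(design_review, compaction): design_review before compaction ✓
(design_review, handoff): design_review before handoff ✓
(handoff, compaction): handoff before compaction ✓
(onboarding, compaction): onboarding before compaction ✓
(reindex, compaction): reindex before compaction ✓
(reindex, handoff): reindex before handoff ✓
Count: 7.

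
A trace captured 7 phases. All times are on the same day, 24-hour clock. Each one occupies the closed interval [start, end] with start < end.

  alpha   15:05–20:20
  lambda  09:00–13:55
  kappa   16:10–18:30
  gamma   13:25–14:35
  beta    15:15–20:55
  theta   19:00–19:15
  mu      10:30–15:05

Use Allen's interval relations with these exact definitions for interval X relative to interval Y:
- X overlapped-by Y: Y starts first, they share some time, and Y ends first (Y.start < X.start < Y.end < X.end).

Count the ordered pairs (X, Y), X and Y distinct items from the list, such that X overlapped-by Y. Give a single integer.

Checking all 42 ordered pairs for relation 'overlapped-by'; matching pairs in alphabetical order:
(beta, alpha): beta overlapped-by alpha ✓
(gamma, lambda): gamma overlapped-by lambda ✓
(mu, lambda): mu overlapped-by lambda ✓
Count: 3.

3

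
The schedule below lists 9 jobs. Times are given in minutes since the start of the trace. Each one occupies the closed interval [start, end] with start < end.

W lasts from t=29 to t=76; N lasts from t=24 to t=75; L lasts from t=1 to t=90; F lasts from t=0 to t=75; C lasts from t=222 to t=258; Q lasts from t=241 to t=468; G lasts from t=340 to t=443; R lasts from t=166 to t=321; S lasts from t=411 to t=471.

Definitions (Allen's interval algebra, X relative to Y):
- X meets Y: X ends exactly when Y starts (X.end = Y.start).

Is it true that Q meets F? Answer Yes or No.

No

Q = [t=241, t=468], F = [t=0, t=75].
Actual relation of Q to F: after.
Asked whether 'meets' holds → No.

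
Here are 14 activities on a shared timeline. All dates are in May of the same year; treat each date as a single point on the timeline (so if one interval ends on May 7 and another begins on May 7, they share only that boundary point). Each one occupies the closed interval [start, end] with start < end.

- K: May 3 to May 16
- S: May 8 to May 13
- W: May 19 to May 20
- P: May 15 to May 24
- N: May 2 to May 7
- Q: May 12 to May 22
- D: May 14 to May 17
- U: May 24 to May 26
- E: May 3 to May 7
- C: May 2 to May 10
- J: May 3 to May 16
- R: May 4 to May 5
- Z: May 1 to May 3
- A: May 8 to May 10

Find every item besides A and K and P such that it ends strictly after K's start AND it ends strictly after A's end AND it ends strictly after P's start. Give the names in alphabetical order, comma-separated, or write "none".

Conditions: its end is strictly after K's start (X.end > May 3) AND its end is strictly after A's end (X.end > May 10) AND its end is strictly after P's start (X.end > May 15).
C: end May 10 > May 3? ✓; end May 10 > May 10? ✗; end May 10 > May 15? ✗ → no.
D: end May 17 > May 3? ✓; end May 17 > May 10? ✓; end May 17 > May 15? ✓ → yes.
E: end May 7 > May 3? ✓; end May 7 > May 10? ✗; end May 7 > May 15? ✗ → no.
J: end May 16 > May 3? ✓; end May 16 > May 10? ✓; end May 16 > May 15? ✓ → yes.
N: end May 7 > May 3? ✓; end May 7 > May 10? ✗; end May 7 > May 15? ✗ → no.
Q: end May 22 > May 3? ✓; end May 22 > May 10? ✓; end May 22 > May 15? ✓ → yes.
R: end May 5 > May 3? ✓; end May 5 > May 10? ✗; end May 5 > May 15? ✗ → no.
S: end May 13 > May 3? ✓; end May 13 > May 10? ✓; end May 13 > May 15? ✗ → no.
U: end May 26 > May 3? ✓; end May 26 > May 10? ✓; end May 26 > May 15? ✓ → yes.
W: end May 20 > May 3? ✓; end May 20 > May 10? ✓; end May 20 > May 15? ✓ → yes.
Z: end May 3 > May 3? ✗; end May 3 > May 10? ✗; end May 3 > May 15? ✗ → no.
Result: D, J, Q, U, W.

D, J, Q, U, W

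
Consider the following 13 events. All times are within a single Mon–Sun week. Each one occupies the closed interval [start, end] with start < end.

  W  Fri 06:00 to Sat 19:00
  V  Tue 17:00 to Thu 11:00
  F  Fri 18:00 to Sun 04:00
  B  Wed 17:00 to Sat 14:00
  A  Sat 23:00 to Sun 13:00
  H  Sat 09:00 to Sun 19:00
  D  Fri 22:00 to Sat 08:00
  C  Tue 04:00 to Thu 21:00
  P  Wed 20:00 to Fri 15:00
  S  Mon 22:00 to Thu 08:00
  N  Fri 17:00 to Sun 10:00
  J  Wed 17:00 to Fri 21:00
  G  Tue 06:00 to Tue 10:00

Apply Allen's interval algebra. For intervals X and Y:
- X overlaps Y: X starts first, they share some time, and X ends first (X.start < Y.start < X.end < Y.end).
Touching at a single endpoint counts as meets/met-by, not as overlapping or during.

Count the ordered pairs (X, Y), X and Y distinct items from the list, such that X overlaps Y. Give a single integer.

Checking all 156 ordered pairs for relation 'overlaps'; matching pairs in alphabetical order:
(B, F): B overlaps F ✓
(B, H): B overlaps H ✓
(B, N): B overlaps N ✓
(B, W): B overlaps W ✓
(C, B): C overlaps B ✓
(C, J): C overlaps J ✓
(C, P): C overlaps P ✓
(F, A): F overlaps A ✓
(F, H): F overlaps H ✓
(J, F): J overlaps F ✓
(J, N): J overlaps N ✓
(J, W): J overlaps W ✓
(N, A): N overlaps A ✓
(N, H): N overlaps H ✓
(P, W): P overlaps W ✓
(S, B): S overlaps B ✓
(S, C): S overlaps C ✓
(S, J): S overlaps J ✓
(S, P): S overlaps P ✓
(S, V): S overlaps V ✓
(V, B): V overlaps B ✓
(V, J): V overlaps J ✓
(V, P): V overlaps P ✓
(W, F): W overlaps F ✓
... plus 2 further pairs not listed.
Count: 26.

26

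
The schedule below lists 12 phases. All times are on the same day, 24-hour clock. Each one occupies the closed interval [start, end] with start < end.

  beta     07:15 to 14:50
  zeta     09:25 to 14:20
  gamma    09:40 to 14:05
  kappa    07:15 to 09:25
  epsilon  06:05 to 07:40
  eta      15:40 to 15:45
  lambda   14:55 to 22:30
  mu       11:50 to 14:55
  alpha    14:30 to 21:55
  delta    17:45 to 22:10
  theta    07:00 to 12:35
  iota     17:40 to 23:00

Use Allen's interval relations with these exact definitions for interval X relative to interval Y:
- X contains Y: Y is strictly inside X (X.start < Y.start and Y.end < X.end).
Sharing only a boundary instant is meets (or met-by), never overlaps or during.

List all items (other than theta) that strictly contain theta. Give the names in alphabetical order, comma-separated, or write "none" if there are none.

Target theta = [07:00, 12:35].
alpha [14:30, 21:55] → after → no.
beta [07:15, 14:50] → overlapped-by → no.
delta [17:45, 22:10] → after → no.
epsilon [06:05, 07:40] → overlaps → no.
eta [15:40, 15:45] → after → no.
gamma [09:40, 14:05] → overlapped-by → no.
iota [17:40, 23:00] → after → no.
kappa [07:15, 09:25] → during → no.
lambda [14:55, 22:30] → after → no.
mu [11:50, 14:55] → overlapped-by → no.
zeta [09:25, 14:20] → overlapped-by → no.
Result: none.

none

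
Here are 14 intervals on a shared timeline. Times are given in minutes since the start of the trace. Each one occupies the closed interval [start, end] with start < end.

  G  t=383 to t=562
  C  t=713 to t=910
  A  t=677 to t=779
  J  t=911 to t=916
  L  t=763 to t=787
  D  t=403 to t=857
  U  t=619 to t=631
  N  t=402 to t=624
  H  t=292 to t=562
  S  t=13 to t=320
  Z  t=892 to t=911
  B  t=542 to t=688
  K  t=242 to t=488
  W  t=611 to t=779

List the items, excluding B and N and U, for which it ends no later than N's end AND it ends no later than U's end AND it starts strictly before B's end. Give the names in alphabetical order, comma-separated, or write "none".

Conditions: its end is no later than N's end (X.end <= t=624) AND its end is no later than U's end (X.end <= t=631) AND its start is strictly before B's end (X.start < t=688).
A: end t=779 <= t=624? ✗; end t=779 <= t=631? ✗; start t=677 < t=688? ✓ → no.
C: end t=910 <= t=624? ✗; end t=910 <= t=631? ✗; start t=713 < t=688? ✗ → no.
D: end t=857 <= t=624? ✗; end t=857 <= t=631? ✗; start t=403 < t=688? ✓ → no.
G: end t=562 <= t=624? ✓; end t=562 <= t=631? ✓; start t=383 < t=688? ✓ → yes.
H: end t=562 <= t=624? ✓; end t=562 <= t=631? ✓; start t=292 < t=688? ✓ → yes.
J: end t=916 <= t=624? ✗; end t=916 <= t=631? ✗; start t=911 < t=688? ✗ → no.
K: end t=488 <= t=624? ✓; end t=488 <= t=631? ✓; start t=242 < t=688? ✓ → yes.
L: end t=787 <= t=624? ✗; end t=787 <= t=631? ✗; start t=763 < t=688? ✗ → no.
S: end t=320 <= t=624? ✓; end t=320 <= t=631? ✓; start t=13 < t=688? ✓ → yes.
W: end t=779 <= t=624? ✗; end t=779 <= t=631? ✗; start t=611 < t=688? ✓ → no.
Z: end t=911 <= t=624? ✗; end t=911 <= t=631? ✗; start t=892 < t=688? ✗ → no.
Result: G, H, K, S.

G, H, K, S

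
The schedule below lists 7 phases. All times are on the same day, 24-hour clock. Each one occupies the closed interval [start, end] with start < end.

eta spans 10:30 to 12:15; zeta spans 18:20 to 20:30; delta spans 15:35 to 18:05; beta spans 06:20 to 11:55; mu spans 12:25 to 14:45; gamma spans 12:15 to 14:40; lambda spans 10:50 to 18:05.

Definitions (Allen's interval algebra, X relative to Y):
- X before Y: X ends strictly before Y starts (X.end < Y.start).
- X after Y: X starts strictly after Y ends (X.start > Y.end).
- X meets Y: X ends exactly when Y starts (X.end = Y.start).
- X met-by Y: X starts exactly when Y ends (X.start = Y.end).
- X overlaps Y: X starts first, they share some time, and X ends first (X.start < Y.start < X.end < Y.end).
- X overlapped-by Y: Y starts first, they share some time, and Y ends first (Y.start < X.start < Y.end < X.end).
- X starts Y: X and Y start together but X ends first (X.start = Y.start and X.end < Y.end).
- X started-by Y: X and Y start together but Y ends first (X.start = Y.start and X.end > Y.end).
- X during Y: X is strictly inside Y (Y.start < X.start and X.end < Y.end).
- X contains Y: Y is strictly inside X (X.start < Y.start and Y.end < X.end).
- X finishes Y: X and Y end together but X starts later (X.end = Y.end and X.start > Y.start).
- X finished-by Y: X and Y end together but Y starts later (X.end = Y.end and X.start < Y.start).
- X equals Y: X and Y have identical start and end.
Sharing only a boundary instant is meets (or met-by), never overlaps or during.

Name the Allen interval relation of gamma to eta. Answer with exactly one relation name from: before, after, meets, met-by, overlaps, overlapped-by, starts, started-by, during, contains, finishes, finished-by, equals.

met-by

gamma = [12:15, 14:40]; eta = [10:30, 12:15].
Compare endpoints: gamma.start > eta.start, gamma.start = eta.end, gamma.end > eta.start, gamma.end > eta.end.
That pattern is 'met-by'.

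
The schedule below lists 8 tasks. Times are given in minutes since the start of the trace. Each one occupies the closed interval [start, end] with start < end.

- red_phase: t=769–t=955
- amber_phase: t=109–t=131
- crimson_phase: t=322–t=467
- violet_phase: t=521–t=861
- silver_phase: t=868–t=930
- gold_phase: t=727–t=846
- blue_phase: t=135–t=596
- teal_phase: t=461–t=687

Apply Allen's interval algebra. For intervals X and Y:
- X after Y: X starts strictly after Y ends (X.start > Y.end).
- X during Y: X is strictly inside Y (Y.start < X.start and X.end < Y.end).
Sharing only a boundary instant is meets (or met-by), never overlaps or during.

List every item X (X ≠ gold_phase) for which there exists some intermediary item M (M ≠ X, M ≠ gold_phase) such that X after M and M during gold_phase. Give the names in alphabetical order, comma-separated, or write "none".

Target gold_phase = [t=727, t=846].
Intermediaries M with M during gold_phase: none.
Union: none.

none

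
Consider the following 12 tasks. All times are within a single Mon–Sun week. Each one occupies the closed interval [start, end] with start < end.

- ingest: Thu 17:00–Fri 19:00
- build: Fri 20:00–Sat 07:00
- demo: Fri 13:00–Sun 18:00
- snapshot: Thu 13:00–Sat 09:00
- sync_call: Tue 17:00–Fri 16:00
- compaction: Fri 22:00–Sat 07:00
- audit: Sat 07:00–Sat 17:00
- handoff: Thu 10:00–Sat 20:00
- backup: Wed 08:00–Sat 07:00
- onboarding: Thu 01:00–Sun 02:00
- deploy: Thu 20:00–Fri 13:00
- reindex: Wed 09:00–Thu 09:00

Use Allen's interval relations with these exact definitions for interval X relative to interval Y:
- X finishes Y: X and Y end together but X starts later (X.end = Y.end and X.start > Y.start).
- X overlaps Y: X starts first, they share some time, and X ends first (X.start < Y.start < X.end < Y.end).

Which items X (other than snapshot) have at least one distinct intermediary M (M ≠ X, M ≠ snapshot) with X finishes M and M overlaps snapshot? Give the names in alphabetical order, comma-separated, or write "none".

Target snapshot = [Thu 13:00, Sat 09:00].
Intermediaries M with M overlaps snapshot: backup, sync_call.
Via backup — items with X finishes backup: build, compaction.
Via sync_call — items with X finishes sync_call: none.
Union: build, compaction.

build, compaction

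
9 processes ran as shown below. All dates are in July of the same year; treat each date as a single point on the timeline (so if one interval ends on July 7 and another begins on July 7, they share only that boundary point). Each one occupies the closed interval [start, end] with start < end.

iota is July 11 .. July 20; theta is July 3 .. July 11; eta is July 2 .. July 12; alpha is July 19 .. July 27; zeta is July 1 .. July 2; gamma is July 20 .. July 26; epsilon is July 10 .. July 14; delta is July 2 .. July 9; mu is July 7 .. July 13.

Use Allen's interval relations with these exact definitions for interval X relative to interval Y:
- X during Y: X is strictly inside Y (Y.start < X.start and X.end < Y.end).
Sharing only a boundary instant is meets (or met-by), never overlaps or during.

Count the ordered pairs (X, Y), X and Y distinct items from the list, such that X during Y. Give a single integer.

2

Checking all 72 ordered pairs for relation 'during'; matching pairs in alphabetical order:
(gamma, alpha): gamma during alpha ✓
(theta, eta): theta during eta ✓
Count: 2.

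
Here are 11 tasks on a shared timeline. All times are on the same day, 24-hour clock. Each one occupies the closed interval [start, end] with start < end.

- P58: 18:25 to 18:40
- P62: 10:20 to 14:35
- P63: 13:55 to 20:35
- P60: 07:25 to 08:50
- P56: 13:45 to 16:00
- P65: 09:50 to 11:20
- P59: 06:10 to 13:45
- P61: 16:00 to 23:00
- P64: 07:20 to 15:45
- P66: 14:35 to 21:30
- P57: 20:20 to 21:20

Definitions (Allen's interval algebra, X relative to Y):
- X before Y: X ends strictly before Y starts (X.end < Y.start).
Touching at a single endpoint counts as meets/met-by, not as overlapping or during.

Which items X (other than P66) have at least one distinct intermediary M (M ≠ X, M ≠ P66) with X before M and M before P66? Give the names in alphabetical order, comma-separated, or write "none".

P60

Target P66 = [14:35, 21:30].
Intermediaries M with M before P66: P59, P60, P65.
Via P59 — items with X before P59: none.
Via P60 — items with X before P60: none.
Via P65 — items with X before P65: P60.
Union: P60.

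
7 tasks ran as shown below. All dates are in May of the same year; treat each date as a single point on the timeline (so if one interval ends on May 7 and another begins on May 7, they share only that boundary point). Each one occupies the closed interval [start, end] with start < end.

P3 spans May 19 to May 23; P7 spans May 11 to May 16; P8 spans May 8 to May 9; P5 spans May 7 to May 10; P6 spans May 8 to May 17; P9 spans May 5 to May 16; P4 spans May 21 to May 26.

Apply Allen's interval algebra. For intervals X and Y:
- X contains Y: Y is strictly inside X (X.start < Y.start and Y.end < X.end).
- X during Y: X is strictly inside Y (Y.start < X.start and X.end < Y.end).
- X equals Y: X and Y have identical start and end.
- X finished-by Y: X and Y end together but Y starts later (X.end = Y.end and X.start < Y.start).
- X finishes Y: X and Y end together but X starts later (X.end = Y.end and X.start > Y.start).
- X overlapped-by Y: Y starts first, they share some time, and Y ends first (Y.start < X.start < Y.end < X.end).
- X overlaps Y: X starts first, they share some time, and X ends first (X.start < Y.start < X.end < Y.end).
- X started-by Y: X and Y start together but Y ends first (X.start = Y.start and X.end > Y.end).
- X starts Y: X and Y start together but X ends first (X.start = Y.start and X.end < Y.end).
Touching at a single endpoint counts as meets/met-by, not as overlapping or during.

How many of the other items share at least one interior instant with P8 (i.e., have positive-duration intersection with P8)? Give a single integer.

Target P8 = [May 8, May 9].
P3 [May 19, May 23] → after → no.
P4 [May 21, May 26] → after → no.
P5 [May 7, May 10] → contains → counts.
P6 [May 8, May 17] → started-by → counts.
P7 [May 11, May 16] → after → no.
P9 [May 5, May 16] → contains → counts.
Total: 3.

3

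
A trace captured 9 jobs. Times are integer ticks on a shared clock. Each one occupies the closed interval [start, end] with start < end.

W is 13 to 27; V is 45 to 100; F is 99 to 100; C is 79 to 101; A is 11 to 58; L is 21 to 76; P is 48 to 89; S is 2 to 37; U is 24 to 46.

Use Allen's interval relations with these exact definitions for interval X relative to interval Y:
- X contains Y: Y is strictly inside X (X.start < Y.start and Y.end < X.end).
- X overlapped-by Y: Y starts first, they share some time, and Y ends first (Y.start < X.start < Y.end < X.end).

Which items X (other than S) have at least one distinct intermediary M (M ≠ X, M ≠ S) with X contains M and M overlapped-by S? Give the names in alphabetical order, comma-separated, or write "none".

A, L

Target S = [2, 37].
Intermediaries M with M overlapped-by S: A, L, U.
Via A — items with X contains A: none.
Via L — items with X contains L: none.
Via U — items with X contains U: A, L.
Union: A, L.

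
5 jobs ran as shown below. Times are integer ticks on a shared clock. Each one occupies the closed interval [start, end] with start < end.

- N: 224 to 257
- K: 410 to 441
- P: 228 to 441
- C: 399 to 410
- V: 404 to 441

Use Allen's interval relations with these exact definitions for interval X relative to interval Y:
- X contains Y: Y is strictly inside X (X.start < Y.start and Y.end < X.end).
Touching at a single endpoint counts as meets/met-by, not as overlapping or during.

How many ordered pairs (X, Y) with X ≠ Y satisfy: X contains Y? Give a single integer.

1

Checking all 20 ordered pairs for relation 'contains'; matching pairs in alphabetical order:
(P, C): P contains C ✓
Count: 1.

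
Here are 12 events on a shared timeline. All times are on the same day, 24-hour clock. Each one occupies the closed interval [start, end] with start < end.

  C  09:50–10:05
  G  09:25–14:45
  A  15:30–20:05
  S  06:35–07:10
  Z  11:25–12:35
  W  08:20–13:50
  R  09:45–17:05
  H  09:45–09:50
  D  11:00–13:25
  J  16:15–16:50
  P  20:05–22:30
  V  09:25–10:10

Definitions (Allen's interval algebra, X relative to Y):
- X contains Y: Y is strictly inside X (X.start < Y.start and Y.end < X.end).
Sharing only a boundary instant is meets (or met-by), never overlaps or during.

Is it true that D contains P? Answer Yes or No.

No

D = [11:00, 13:25], P = [20:05, 22:30].
Actual relation of D to P: before.
Asked whether 'contains' holds → No.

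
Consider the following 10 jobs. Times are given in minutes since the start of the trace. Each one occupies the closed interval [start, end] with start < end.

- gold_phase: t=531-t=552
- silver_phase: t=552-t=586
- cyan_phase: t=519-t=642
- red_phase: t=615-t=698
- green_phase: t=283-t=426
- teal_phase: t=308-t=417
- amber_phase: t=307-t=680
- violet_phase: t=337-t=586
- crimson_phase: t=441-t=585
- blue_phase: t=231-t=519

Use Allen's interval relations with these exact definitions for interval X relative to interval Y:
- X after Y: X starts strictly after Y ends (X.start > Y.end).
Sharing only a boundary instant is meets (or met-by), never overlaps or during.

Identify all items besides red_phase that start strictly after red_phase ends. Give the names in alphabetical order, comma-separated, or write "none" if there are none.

none

Target red_phase = [t=615, t=698].
amber_phase [t=307, t=680] → overlaps → no.
blue_phase [t=231, t=519] → before → no.
crimson_phase [t=441, t=585] → before → no.
cyan_phase [t=519, t=642] → overlaps → no.
gold_phase [t=531, t=552] → before → no.
green_phase [t=283, t=426] → before → no.
silver_phase [t=552, t=586] → before → no.
teal_phase [t=308, t=417] → before → no.
violet_phase [t=337, t=586] → before → no.
Result: none.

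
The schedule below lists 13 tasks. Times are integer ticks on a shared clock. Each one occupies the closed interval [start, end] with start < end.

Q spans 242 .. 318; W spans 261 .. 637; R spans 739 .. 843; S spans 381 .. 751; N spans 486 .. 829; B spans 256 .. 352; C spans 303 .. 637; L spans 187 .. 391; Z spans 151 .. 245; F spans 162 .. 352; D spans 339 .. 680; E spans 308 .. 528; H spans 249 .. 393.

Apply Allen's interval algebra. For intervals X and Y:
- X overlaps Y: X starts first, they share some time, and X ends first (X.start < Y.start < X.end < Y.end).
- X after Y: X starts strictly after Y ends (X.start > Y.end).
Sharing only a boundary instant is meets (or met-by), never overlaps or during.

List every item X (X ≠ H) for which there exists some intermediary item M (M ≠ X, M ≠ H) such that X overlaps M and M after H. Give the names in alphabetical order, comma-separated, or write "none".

Target H = [249, 393].
Intermediaries M with M after H: N, R.
Via N — items with X overlaps N: C, D, E, S, W.
Via R — items with X overlaps R: N, S.
Union: C, D, E, N, S, W.

C, D, E, N, S, W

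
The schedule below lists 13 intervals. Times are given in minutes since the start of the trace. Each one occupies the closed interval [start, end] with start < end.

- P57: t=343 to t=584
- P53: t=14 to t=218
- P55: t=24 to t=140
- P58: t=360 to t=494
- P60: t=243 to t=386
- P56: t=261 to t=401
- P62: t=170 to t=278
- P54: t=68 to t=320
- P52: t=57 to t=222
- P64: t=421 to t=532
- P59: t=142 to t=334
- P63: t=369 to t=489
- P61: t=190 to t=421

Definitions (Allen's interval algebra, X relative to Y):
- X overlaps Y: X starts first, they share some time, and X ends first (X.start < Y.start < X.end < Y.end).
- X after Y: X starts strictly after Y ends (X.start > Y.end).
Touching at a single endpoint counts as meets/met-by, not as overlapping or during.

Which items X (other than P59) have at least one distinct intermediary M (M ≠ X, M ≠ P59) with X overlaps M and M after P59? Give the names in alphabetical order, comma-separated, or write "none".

Target P59 = [t=142, t=334].
Intermediaries M with M after P59: P57, P58, P63, P64.
Via P57 — items with X overlaps P57: P56, P60, P61.
Via P58 — items with X overlaps P58: P56, P60, P61.
Via P63 — items with X overlaps P63: P56, P60, P61.
Via P64 — items with X overlaps P64: P58, P63.
Union: P56, P58, P60, P61, P63.

P56, P58, P60, P61, P63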